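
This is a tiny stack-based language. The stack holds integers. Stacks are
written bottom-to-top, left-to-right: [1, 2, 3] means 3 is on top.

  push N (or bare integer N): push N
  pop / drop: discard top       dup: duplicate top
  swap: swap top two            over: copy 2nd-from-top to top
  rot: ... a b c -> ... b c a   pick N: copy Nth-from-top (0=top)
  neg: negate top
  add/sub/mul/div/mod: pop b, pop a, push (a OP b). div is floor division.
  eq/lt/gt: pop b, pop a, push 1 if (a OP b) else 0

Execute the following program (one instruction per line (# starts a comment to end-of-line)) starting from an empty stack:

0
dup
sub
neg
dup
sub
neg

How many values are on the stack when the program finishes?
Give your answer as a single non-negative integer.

After 'push 0': stack = [0] (depth 1)
After 'dup': stack = [0, 0] (depth 2)
After 'sub': stack = [0] (depth 1)
After 'neg': stack = [0] (depth 1)
After 'dup': stack = [0, 0] (depth 2)
After 'sub': stack = [0] (depth 1)
After 'neg': stack = [0] (depth 1)

Answer: 1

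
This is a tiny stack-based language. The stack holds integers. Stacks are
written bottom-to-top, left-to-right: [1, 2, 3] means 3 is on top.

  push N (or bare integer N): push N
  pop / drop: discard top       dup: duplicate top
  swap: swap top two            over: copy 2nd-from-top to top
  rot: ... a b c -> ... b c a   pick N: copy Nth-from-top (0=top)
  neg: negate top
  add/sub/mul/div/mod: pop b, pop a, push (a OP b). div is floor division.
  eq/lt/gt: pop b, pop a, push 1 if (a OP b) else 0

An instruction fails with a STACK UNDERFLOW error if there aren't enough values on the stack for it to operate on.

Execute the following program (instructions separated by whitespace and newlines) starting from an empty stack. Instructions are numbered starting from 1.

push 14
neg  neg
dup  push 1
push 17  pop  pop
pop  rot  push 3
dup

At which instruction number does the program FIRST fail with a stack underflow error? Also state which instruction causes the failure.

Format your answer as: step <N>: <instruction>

Answer: step 10: rot

Derivation:
Step 1 ('push 14'): stack = [14], depth = 1
Step 2 ('neg'): stack = [-14], depth = 1
Step 3 ('neg'): stack = [14], depth = 1
Step 4 ('dup'): stack = [14, 14], depth = 2
Step 5 ('push 1'): stack = [14, 14, 1], depth = 3
Step 6 ('push 17'): stack = [14, 14, 1, 17], depth = 4
Step 7 ('pop'): stack = [14, 14, 1], depth = 3
Step 8 ('pop'): stack = [14, 14], depth = 2
Step 9 ('pop'): stack = [14], depth = 1
Step 10 ('rot'): needs 3 value(s) but depth is 1 — STACK UNDERFLOW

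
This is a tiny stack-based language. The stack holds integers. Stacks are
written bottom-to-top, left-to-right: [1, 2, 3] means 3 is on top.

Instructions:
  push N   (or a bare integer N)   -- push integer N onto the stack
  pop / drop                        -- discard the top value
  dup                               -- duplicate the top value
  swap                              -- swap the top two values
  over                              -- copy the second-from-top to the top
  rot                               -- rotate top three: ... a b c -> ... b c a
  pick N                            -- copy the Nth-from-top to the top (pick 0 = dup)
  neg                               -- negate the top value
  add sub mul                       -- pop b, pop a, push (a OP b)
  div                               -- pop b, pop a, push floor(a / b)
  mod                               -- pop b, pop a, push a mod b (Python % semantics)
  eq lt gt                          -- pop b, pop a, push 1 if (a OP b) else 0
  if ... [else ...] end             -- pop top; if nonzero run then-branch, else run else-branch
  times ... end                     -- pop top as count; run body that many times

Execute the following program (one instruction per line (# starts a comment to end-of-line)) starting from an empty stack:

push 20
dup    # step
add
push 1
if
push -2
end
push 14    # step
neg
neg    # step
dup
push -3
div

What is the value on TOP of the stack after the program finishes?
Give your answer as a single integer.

After 'push 20': [20]
After 'dup': [20, 20]
After 'add': [40]
After 'push 1': [40, 1]
After 'if': [40]
After 'push -2': [40, -2]
After 'push 14': [40, -2, 14]
After 'neg': [40, -2, -14]
After 'neg': [40, -2, 14]
After 'dup': [40, -2, 14, 14]
After 'push -3': [40, -2, 14, 14, -3]
After 'div': [40, -2, 14, -5]

Answer: -5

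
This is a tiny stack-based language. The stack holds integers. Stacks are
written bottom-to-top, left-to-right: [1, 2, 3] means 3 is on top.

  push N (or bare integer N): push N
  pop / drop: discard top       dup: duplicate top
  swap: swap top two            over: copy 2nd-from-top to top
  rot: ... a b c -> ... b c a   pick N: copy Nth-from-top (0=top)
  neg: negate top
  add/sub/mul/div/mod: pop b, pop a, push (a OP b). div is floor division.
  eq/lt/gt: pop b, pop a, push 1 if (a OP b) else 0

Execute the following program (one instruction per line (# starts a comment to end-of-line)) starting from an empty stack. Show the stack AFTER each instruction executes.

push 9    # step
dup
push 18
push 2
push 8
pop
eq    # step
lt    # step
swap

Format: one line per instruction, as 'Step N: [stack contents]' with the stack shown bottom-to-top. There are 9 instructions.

Step 1: [9]
Step 2: [9, 9]
Step 3: [9, 9, 18]
Step 4: [9, 9, 18, 2]
Step 5: [9, 9, 18, 2, 8]
Step 6: [9, 9, 18, 2]
Step 7: [9, 9, 0]
Step 8: [9, 0]
Step 9: [0, 9]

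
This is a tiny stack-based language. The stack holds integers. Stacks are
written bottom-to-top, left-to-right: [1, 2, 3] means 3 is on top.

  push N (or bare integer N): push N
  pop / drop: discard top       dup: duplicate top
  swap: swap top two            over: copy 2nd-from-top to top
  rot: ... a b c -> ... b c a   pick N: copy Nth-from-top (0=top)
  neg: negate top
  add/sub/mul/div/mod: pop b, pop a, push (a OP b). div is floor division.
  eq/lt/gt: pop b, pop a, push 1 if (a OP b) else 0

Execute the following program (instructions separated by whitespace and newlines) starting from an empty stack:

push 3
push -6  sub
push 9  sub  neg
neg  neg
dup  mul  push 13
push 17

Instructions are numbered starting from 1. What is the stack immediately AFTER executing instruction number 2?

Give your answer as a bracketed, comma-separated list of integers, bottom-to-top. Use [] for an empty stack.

Step 1 ('push 3'): [3]
Step 2 ('push -6'): [3, -6]

Answer: [3, -6]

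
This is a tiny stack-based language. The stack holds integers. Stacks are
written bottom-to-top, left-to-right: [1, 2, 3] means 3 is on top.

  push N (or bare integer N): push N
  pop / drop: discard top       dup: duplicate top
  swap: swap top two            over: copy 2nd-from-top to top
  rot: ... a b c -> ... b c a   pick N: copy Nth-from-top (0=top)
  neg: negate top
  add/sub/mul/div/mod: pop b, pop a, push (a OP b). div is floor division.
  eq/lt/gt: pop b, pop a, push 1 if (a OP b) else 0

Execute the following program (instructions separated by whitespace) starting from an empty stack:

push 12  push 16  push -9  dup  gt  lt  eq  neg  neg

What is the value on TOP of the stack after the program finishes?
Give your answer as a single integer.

Answer: 0

Derivation:
After 'push 12': [12]
After 'push 16': [12, 16]
After 'push -9': [12, 16, -9]
After 'dup': [12, 16, -9, -9]
After 'gt': [12, 16, 0]
After 'lt': [12, 0]
After 'eq': [0]
After 'neg': [0]
After 'neg': [0]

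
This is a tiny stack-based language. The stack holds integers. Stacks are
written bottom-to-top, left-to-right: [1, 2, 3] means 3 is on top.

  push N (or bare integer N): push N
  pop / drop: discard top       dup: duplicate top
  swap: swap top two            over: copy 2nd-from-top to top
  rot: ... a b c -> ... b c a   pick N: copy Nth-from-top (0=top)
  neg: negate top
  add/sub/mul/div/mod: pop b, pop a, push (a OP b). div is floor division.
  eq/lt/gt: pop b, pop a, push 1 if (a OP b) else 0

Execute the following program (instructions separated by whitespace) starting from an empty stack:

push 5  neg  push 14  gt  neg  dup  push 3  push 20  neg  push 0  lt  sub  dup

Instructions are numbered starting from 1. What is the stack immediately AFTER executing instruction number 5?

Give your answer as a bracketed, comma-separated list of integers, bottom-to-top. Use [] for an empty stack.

Step 1 ('push 5'): [5]
Step 2 ('neg'): [-5]
Step 3 ('push 14'): [-5, 14]
Step 4 ('gt'): [0]
Step 5 ('neg'): [0]

Answer: [0]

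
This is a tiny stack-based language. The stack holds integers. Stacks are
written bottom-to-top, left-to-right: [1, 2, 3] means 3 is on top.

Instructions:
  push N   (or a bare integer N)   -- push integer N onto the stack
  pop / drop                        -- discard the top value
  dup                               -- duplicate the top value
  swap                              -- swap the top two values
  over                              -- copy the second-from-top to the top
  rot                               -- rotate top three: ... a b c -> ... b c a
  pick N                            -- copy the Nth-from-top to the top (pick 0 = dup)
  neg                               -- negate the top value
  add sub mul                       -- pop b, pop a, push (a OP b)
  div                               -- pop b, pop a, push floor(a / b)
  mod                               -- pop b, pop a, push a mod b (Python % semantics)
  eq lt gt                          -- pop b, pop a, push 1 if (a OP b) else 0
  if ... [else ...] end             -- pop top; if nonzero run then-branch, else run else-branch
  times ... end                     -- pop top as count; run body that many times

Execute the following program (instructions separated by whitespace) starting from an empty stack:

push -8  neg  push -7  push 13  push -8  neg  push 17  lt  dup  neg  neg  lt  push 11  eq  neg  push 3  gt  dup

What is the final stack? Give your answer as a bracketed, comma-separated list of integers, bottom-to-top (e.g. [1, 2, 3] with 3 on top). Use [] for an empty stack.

Answer: [8, -7, 13, 0, 0]

Derivation:
After 'push -8': [-8]
After 'neg': [8]
After 'push -7': [8, -7]
After 'push 13': [8, -7, 13]
After 'push -8': [8, -7, 13, -8]
After 'neg': [8, -7, 13, 8]
After 'push 17': [8, -7, 13, 8, 17]
After 'lt': [8, -7, 13, 1]
After 'dup': [8, -7, 13, 1, 1]
After 'neg': [8, -7, 13, 1, -1]
After 'neg': [8, -7, 13, 1, 1]
After 'lt': [8, -7, 13, 0]
After 'push 11': [8, -7, 13, 0, 11]
After 'eq': [8, -7, 13, 0]
After 'neg': [8, -7, 13, 0]
After 'push 3': [8, -7, 13, 0, 3]
After 'gt': [8, -7, 13, 0]
After 'dup': [8, -7, 13, 0, 0]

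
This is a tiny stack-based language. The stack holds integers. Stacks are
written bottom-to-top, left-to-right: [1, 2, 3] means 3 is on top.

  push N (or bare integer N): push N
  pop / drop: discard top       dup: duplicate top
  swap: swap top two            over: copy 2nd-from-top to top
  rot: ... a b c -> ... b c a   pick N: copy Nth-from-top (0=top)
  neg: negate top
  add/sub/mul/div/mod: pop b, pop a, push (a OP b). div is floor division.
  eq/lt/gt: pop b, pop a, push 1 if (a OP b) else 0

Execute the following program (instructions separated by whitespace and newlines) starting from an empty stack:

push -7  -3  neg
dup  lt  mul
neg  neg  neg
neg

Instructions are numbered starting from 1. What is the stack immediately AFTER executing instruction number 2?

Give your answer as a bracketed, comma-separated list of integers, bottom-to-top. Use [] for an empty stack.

Step 1 ('push -7'): [-7]
Step 2 ('-3'): [-7, -3]

Answer: [-7, -3]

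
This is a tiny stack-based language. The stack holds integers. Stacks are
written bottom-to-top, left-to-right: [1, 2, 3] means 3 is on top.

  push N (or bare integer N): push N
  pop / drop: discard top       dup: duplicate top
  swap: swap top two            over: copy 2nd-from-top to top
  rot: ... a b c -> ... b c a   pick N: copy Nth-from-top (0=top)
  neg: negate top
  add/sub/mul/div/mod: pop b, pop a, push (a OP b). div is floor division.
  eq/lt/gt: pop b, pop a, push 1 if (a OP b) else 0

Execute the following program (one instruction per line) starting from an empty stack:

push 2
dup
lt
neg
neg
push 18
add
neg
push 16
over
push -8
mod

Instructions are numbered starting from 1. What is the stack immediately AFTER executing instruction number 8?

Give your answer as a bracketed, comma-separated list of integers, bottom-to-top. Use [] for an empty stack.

Answer: [-18]

Derivation:
Step 1 ('push 2'): [2]
Step 2 ('dup'): [2, 2]
Step 3 ('lt'): [0]
Step 4 ('neg'): [0]
Step 5 ('neg'): [0]
Step 6 ('push 18'): [0, 18]
Step 7 ('add'): [18]
Step 8 ('neg'): [-18]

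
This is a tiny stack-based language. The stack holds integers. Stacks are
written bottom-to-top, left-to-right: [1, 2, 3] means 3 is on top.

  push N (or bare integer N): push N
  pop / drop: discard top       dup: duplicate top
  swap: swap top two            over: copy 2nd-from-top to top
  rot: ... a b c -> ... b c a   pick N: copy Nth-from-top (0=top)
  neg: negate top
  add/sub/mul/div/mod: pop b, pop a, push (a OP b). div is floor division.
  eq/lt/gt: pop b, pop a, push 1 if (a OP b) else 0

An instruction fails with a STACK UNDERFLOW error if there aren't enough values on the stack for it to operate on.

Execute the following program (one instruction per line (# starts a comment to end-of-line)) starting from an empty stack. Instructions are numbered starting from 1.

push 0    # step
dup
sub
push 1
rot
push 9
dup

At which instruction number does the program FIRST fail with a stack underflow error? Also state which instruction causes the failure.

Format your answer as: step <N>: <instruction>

Step 1 ('push 0'): stack = [0], depth = 1
Step 2 ('dup'): stack = [0, 0], depth = 2
Step 3 ('sub'): stack = [0], depth = 1
Step 4 ('push 1'): stack = [0, 1], depth = 2
Step 5 ('rot'): needs 3 value(s) but depth is 2 — STACK UNDERFLOW

Answer: step 5: rot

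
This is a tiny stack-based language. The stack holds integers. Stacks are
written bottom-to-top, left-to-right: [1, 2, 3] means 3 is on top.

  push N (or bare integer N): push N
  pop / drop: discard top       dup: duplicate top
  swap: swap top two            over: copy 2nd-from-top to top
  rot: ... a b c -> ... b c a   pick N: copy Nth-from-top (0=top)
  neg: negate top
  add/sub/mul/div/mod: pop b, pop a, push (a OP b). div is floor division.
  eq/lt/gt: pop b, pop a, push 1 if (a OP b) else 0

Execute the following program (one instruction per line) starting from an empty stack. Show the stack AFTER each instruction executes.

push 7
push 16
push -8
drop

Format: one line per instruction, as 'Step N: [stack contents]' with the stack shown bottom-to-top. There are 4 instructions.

Step 1: [7]
Step 2: [7, 16]
Step 3: [7, 16, -8]
Step 4: [7, 16]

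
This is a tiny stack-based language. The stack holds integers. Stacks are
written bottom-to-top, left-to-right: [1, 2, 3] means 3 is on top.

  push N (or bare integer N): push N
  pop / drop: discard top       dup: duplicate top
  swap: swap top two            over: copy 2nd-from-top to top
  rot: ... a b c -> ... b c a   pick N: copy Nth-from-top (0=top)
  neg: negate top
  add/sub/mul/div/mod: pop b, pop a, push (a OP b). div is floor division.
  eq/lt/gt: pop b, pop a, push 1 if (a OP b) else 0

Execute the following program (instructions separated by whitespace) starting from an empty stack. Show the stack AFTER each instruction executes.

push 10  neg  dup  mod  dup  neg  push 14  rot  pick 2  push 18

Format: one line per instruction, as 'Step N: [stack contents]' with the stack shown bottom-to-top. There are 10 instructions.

Step 1: [10]
Step 2: [-10]
Step 3: [-10, -10]
Step 4: [0]
Step 5: [0, 0]
Step 6: [0, 0]
Step 7: [0, 0, 14]
Step 8: [0, 14, 0]
Step 9: [0, 14, 0, 0]
Step 10: [0, 14, 0, 0, 18]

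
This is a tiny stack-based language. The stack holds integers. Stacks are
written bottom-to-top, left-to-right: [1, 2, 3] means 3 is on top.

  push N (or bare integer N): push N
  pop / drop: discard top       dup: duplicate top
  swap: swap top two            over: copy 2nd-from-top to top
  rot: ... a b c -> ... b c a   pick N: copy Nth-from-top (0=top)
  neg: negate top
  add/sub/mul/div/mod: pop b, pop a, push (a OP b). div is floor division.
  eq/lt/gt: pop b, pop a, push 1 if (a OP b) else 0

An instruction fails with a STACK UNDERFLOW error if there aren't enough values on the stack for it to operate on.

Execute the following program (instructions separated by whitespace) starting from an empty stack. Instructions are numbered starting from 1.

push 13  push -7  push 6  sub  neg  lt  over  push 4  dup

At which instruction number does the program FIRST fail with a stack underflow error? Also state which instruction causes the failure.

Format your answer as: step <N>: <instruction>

Answer: step 7: over

Derivation:
Step 1 ('push 13'): stack = [13], depth = 1
Step 2 ('push -7'): stack = [13, -7], depth = 2
Step 3 ('push 6'): stack = [13, -7, 6], depth = 3
Step 4 ('sub'): stack = [13, -13], depth = 2
Step 5 ('neg'): stack = [13, 13], depth = 2
Step 6 ('lt'): stack = [0], depth = 1
Step 7 ('over'): needs 2 value(s) but depth is 1 — STACK UNDERFLOW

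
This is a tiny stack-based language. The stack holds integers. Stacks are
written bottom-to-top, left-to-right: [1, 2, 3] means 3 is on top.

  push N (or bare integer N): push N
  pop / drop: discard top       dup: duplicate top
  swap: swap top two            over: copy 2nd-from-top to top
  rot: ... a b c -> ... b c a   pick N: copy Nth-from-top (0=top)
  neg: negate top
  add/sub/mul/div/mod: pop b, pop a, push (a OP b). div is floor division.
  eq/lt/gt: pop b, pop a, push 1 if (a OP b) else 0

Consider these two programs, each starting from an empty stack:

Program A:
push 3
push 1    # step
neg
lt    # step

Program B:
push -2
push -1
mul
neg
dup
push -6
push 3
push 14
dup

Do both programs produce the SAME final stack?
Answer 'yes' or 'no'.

Answer: no

Derivation:
Program A trace:
  After 'push 3': [3]
  After 'push 1': [3, 1]
  After 'neg': [3, -1]
  After 'lt': [0]
Program A final stack: [0]

Program B trace:
  After 'push -2': [-2]
  After 'push -1': [-2, -1]
  After 'mul': [2]
  After 'neg': [-2]
  After 'dup': [-2, -2]
  After 'push -6': [-2, -2, -6]
  After 'push 3': [-2, -2, -6, 3]
  After 'push 14': [-2, -2, -6, 3, 14]
  After 'dup': [-2, -2, -6, 3, 14, 14]
Program B final stack: [-2, -2, -6, 3, 14, 14]
Same: no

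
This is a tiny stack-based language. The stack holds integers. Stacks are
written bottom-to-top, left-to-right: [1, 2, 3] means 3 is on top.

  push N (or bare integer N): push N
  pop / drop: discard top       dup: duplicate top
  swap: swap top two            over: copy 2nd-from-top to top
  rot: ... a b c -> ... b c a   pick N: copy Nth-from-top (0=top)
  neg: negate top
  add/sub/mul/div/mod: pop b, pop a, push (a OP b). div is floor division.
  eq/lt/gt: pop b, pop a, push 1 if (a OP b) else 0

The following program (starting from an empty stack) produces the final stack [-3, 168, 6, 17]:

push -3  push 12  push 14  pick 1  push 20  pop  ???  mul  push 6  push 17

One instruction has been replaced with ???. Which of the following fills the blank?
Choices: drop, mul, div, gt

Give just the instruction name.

Answer: drop

Derivation:
Stack before ???: [-3, 12, 14, 12]
Stack after ???:  [-3, 12, 14]
Checking each choice:
  drop: MATCH
  mul: produces [-3, 2016, 6, 17]
  div: produces [-3, 12, 6, 17]
  gt: produces [-3, 12, 6, 17]


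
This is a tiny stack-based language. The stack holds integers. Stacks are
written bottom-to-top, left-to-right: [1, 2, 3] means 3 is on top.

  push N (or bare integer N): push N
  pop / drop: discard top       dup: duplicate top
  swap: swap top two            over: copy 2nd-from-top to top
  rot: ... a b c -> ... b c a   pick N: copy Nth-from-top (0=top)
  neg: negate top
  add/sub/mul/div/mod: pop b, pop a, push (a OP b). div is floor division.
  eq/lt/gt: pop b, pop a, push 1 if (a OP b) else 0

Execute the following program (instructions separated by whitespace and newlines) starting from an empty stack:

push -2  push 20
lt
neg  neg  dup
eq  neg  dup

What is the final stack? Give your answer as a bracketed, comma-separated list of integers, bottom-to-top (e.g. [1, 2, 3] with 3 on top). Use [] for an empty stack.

Answer: [-1, -1]

Derivation:
After 'push -2': [-2]
After 'push 20': [-2, 20]
After 'lt': [1]
After 'neg': [-1]
After 'neg': [1]
After 'dup': [1, 1]
After 'eq': [1]
After 'neg': [-1]
After 'dup': [-1, -1]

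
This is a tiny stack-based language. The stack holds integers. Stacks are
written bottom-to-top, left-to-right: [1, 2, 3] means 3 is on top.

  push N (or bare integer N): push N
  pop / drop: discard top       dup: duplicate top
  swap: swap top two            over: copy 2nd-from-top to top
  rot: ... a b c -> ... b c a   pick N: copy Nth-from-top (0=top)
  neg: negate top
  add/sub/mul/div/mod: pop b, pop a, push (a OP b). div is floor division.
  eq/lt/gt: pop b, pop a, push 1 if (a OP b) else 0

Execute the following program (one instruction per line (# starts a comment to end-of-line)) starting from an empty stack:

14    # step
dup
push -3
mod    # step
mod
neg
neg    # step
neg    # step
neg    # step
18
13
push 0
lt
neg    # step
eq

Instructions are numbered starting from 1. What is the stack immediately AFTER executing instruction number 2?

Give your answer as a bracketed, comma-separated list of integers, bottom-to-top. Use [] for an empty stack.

Step 1 ('14'): [14]
Step 2 ('dup'): [14, 14]

Answer: [14, 14]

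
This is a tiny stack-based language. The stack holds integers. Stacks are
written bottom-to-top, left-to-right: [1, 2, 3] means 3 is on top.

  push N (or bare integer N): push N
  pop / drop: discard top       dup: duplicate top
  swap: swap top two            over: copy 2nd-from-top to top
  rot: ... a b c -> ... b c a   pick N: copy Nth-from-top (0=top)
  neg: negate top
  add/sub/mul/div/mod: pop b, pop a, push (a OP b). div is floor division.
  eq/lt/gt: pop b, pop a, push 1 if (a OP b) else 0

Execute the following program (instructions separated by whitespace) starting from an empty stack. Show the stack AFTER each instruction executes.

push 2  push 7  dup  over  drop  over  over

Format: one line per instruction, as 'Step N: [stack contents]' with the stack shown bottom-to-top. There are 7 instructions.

Step 1: [2]
Step 2: [2, 7]
Step 3: [2, 7, 7]
Step 4: [2, 7, 7, 7]
Step 5: [2, 7, 7]
Step 6: [2, 7, 7, 7]
Step 7: [2, 7, 7, 7, 7]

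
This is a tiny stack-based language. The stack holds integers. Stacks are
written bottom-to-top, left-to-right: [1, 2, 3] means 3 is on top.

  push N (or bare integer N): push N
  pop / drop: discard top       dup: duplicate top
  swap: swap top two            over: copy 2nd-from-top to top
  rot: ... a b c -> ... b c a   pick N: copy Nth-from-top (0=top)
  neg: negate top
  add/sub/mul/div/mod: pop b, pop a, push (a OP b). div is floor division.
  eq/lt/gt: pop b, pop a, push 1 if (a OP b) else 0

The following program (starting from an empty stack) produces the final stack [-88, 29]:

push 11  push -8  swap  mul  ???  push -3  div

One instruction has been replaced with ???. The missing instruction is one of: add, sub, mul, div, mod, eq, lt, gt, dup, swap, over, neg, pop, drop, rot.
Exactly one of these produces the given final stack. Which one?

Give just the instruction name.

Stack before ???: [-88]
Stack after ???:  [-88, -88]
The instruction that transforms [-88] -> [-88, -88] is: dup

Answer: dup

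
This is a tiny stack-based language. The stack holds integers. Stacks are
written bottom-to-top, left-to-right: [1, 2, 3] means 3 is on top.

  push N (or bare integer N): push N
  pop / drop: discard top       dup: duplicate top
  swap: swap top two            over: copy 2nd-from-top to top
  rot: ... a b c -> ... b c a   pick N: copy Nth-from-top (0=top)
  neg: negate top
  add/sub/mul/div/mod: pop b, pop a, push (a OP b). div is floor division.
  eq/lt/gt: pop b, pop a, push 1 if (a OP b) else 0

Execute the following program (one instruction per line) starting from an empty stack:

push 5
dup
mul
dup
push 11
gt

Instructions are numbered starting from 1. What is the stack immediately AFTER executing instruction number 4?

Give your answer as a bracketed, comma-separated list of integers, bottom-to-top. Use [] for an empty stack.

Step 1 ('push 5'): [5]
Step 2 ('dup'): [5, 5]
Step 3 ('mul'): [25]
Step 4 ('dup'): [25, 25]

Answer: [25, 25]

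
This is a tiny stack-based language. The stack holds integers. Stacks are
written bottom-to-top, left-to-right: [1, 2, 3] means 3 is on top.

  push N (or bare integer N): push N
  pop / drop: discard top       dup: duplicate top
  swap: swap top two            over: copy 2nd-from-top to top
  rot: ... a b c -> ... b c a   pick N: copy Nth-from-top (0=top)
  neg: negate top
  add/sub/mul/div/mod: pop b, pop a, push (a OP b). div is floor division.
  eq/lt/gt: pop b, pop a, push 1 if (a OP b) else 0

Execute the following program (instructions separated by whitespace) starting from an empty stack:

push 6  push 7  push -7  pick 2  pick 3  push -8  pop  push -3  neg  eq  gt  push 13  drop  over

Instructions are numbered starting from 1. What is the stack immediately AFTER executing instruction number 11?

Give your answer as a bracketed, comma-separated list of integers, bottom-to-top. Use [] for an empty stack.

Answer: [6, 7, -7, 1]

Derivation:
Step 1 ('push 6'): [6]
Step 2 ('push 7'): [6, 7]
Step 3 ('push -7'): [6, 7, -7]
Step 4 ('pick 2'): [6, 7, -7, 6]
Step 5 ('pick 3'): [6, 7, -7, 6, 6]
Step 6 ('push -8'): [6, 7, -7, 6, 6, -8]
Step 7 ('pop'): [6, 7, -7, 6, 6]
Step 8 ('push -3'): [6, 7, -7, 6, 6, -3]
Step 9 ('neg'): [6, 7, -7, 6, 6, 3]
Step 10 ('eq'): [6, 7, -7, 6, 0]
Step 11 ('gt'): [6, 7, -7, 1]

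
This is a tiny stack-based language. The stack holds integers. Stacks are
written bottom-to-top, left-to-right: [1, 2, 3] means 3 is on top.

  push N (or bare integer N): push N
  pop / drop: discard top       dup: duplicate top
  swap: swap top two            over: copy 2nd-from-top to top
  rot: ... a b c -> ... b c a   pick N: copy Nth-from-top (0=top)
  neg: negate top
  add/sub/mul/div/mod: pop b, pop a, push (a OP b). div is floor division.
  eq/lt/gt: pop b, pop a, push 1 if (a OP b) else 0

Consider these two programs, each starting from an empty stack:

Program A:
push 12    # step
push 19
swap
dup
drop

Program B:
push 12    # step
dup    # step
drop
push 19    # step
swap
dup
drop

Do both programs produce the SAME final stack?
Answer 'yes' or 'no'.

Program A trace:
  After 'push 12': [12]
  After 'push 19': [12, 19]
  After 'swap': [19, 12]
  After 'dup': [19, 12, 12]
  After 'drop': [19, 12]
Program A final stack: [19, 12]

Program B trace:
  After 'push 12': [12]
  After 'dup': [12, 12]
  After 'drop': [12]
  After 'push 19': [12, 19]
  After 'swap': [19, 12]
  After 'dup': [19, 12, 12]
  After 'drop': [19, 12]
Program B final stack: [19, 12]
Same: yes

Answer: yes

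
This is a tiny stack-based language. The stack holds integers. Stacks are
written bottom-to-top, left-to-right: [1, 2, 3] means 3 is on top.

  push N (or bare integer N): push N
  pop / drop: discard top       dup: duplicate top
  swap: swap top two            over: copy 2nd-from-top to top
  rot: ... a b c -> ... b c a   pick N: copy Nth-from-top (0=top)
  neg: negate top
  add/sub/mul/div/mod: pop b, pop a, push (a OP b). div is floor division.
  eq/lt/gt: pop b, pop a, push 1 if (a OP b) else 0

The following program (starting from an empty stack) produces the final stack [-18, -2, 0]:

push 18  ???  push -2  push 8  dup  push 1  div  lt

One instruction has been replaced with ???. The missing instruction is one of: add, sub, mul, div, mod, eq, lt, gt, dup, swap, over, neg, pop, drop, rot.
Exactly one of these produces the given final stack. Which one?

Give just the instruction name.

Stack before ???: [18]
Stack after ???:  [-18]
The instruction that transforms [18] -> [-18] is: neg

Answer: neg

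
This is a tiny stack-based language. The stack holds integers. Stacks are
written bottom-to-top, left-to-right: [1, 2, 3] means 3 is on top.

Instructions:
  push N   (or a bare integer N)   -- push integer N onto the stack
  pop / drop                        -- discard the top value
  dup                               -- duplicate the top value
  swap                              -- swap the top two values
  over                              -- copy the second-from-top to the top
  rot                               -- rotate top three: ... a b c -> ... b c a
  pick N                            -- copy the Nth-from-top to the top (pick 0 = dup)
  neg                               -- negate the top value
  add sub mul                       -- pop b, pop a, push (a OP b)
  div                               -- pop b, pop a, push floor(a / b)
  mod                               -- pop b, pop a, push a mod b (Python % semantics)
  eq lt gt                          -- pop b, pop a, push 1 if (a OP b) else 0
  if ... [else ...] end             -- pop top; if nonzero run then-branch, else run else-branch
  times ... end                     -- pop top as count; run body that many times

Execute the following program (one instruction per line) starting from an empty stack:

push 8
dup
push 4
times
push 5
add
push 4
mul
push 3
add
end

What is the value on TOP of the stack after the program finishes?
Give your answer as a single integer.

After 'push 8': [8]
After 'dup': [8, 8]
After 'push 4': [8, 8, 4]
After 'times': [8, 8]
After 'push 5': [8, 8, 5]
After 'add': [8, 13]
After 'push 4': [8, 13, 4]
After 'mul': [8, 52]
After 'push 3': [8, 52, 3]
After 'add': [8, 55]
  ...
After 'push 4': [8, 248, 4]
After 'mul': [8, 992]
After 'push 3': [8, 992, 3]
After 'add': [8, 995]
After 'push 5': [8, 995, 5]
After 'add': [8, 1000]
After 'push 4': [8, 1000, 4]
After 'mul': [8, 4000]
After 'push 3': [8, 4000, 3]
After 'add': [8, 4003]

Answer: 4003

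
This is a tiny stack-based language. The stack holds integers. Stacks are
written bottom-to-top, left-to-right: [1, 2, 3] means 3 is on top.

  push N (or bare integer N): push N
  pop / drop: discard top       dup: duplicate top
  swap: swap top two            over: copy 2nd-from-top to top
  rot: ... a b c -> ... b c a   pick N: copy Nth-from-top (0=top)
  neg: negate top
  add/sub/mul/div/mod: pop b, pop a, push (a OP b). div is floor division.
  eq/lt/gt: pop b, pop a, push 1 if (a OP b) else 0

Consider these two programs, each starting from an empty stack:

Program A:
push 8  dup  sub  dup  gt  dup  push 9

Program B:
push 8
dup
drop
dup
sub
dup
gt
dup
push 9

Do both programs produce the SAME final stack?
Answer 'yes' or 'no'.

Answer: yes

Derivation:
Program A trace:
  After 'push 8': [8]
  After 'dup': [8, 8]
  After 'sub': [0]
  After 'dup': [0, 0]
  After 'gt': [0]
  After 'dup': [0, 0]
  After 'push 9': [0, 0, 9]
Program A final stack: [0, 0, 9]

Program B trace:
  After 'push 8': [8]
  After 'dup': [8, 8]
  After 'drop': [8]
  After 'dup': [8, 8]
  After 'sub': [0]
  After 'dup': [0, 0]
  After 'gt': [0]
  After 'dup': [0, 0]
  After 'push 9': [0, 0, 9]
Program B final stack: [0, 0, 9]
Same: yes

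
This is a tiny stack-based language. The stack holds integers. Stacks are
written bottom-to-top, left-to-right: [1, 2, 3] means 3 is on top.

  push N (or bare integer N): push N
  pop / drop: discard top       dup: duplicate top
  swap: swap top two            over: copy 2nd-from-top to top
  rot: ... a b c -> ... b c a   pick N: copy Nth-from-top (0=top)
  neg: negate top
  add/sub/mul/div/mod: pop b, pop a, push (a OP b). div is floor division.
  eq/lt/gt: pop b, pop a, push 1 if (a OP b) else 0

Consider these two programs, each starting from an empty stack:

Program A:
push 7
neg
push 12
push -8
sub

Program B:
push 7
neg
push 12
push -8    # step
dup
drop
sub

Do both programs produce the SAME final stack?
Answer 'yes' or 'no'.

Answer: yes

Derivation:
Program A trace:
  After 'push 7': [7]
  After 'neg': [-7]
  After 'push 12': [-7, 12]
  After 'push -8': [-7, 12, -8]
  After 'sub': [-7, 20]
Program A final stack: [-7, 20]

Program B trace:
  After 'push 7': [7]
  After 'neg': [-7]
  After 'push 12': [-7, 12]
  After 'push -8': [-7, 12, -8]
  After 'dup': [-7, 12, -8, -8]
  After 'drop': [-7, 12, -8]
  After 'sub': [-7, 20]
Program B final stack: [-7, 20]
Same: yes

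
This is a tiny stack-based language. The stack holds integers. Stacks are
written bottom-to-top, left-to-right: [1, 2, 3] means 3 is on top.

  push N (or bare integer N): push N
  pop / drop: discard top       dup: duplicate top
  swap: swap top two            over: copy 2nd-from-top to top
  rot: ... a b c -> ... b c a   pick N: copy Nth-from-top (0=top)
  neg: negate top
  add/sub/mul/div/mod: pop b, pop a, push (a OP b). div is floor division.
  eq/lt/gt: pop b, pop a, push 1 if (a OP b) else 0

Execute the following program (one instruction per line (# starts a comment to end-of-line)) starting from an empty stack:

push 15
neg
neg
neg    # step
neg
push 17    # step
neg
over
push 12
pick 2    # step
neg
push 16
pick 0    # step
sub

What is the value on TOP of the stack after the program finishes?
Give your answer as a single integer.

Answer: 0

Derivation:
After 'push 15': [15]
After 'neg': [-15]
After 'neg': [15]
After 'neg': [-15]
After 'neg': [15]
After 'push 17': [15, 17]
After 'neg': [15, -17]
After 'over': [15, -17, 15]
After 'push 12': [15, -17, 15, 12]
After 'pick 2': [15, -17, 15, 12, -17]
After 'neg': [15, -17, 15, 12, 17]
After 'push 16': [15, -17, 15, 12, 17, 16]
After 'pick 0': [15, -17, 15, 12, 17, 16, 16]
After 'sub': [15, -17, 15, 12, 17, 0]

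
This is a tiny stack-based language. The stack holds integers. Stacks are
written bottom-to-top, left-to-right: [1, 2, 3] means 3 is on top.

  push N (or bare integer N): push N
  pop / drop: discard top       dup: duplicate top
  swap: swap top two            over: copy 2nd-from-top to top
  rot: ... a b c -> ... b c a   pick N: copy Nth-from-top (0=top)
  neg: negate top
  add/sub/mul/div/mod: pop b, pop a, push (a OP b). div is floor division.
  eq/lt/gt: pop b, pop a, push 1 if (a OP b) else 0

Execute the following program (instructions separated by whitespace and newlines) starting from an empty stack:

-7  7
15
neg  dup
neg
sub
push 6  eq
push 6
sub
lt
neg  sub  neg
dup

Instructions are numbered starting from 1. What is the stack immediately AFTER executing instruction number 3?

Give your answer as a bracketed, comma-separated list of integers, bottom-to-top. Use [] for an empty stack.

Step 1 ('-7'): [-7]
Step 2 ('7'): [-7, 7]
Step 3 ('15'): [-7, 7, 15]

Answer: [-7, 7, 15]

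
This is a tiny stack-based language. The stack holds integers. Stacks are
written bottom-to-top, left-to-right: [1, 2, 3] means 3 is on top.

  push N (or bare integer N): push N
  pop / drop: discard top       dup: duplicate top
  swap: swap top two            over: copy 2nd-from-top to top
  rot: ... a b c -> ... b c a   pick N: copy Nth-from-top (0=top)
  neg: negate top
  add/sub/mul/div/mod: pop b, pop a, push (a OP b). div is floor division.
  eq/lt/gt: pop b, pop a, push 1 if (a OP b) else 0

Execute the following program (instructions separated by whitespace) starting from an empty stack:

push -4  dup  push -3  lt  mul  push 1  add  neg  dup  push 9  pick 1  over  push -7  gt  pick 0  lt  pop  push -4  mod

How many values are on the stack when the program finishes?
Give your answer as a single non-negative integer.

After 'push -4': stack = [-4] (depth 1)
After 'dup': stack = [-4, -4] (depth 2)
After 'push -3': stack = [-4, -4, -3] (depth 3)
After 'lt': stack = [-4, 1] (depth 2)
After 'mul': stack = [-4] (depth 1)
After 'push 1': stack = [-4, 1] (depth 2)
After 'add': stack = [-3] (depth 1)
After 'neg': stack = [3] (depth 1)
After 'dup': stack = [3, 3] (depth 2)
After 'push 9': stack = [3, 3, 9] (depth 3)
After 'pick 1': stack = [3, 3, 9, 3] (depth 4)
After 'over': stack = [3, 3, 9, 3, 9] (depth 5)
After 'push -7': stack = [3, 3, 9, 3, 9, -7] (depth 6)
After 'gt': stack = [3, 3, 9, 3, 1] (depth 5)
After 'pick 0': stack = [3, 3, 9, 3, 1, 1] (depth 6)
After 'lt': stack = [3, 3, 9, 3, 0] (depth 5)
After 'pop': stack = [3, 3, 9, 3] (depth 4)
After 'push -4': stack = [3, 3, 9, 3, -4] (depth 5)
After 'mod': stack = [3, 3, 9, -1] (depth 4)

Answer: 4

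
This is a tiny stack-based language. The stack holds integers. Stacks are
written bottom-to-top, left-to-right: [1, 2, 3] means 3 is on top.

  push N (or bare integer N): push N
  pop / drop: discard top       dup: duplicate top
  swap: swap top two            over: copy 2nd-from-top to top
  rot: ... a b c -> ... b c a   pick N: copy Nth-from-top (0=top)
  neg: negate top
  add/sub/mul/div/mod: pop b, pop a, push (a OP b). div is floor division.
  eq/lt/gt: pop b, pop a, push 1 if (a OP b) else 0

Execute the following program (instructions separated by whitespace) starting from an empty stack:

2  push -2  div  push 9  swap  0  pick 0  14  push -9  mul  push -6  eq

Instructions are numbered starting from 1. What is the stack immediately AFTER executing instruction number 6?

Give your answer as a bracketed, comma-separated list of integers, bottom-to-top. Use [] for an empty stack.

Step 1 ('2'): [2]
Step 2 ('push -2'): [2, -2]
Step 3 ('div'): [-1]
Step 4 ('push 9'): [-1, 9]
Step 5 ('swap'): [9, -1]
Step 6 ('0'): [9, -1, 0]

Answer: [9, -1, 0]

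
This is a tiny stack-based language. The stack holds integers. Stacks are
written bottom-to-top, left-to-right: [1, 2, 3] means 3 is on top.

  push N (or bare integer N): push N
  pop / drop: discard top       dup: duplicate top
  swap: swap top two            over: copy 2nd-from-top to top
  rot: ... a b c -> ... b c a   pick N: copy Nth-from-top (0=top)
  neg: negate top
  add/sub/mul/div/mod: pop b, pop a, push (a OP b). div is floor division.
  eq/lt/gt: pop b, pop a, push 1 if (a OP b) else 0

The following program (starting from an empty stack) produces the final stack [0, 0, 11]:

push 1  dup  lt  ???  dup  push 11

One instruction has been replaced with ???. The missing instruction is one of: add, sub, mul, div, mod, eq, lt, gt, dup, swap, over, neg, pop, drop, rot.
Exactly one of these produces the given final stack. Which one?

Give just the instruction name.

Stack before ???: [0]
Stack after ???:  [0]
The instruction that transforms [0] -> [0] is: neg

Answer: neg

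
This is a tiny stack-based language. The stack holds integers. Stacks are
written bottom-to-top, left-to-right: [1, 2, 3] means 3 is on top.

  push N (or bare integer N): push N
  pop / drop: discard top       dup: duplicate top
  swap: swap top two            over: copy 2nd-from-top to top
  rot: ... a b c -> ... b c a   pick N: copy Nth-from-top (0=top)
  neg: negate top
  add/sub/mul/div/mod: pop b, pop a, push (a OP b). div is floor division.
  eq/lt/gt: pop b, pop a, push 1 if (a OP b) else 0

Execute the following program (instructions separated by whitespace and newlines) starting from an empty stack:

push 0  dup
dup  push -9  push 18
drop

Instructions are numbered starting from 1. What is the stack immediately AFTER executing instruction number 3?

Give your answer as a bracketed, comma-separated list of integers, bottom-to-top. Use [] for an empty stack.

Step 1 ('push 0'): [0]
Step 2 ('dup'): [0, 0]
Step 3 ('dup'): [0, 0, 0]

Answer: [0, 0, 0]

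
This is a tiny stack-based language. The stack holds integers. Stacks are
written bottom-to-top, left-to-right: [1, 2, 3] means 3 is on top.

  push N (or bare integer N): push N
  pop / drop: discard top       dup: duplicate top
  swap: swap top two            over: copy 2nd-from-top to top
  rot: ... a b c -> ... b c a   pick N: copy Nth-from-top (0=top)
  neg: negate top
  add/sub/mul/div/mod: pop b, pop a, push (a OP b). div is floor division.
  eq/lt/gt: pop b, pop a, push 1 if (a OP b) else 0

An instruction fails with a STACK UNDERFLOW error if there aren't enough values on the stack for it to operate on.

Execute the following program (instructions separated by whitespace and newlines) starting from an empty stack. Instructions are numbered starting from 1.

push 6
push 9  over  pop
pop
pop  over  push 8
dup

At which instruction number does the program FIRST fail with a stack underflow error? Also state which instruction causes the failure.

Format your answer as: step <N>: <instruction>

Answer: step 7: over

Derivation:
Step 1 ('push 6'): stack = [6], depth = 1
Step 2 ('push 9'): stack = [6, 9], depth = 2
Step 3 ('over'): stack = [6, 9, 6], depth = 3
Step 4 ('pop'): stack = [6, 9], depth = 2
Step 5 ('pop'): stack = [6], depth = 1
Step 6 ('pop'): stack = [], depth = 0
Step 7 ('over'): needs 2 value(s) but depth is 0 — STACK UNDERFLOW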